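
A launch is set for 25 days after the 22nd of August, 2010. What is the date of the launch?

the 16th of September, 2010

Count 25 days after August 22, 2010:
August 2010: 31 − 22 = 9 days remain.
September 1–16, 2010: 16 days.
Total: 9 + 16 = 25 days.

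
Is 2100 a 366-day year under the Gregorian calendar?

2100 is not a leap year (divisible by 100 but not 400).

No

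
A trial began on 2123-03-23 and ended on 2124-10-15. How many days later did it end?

March 23, 2123 → March 23, 2124: 366 days (2124 is a leap year).
March 2124: 31 − 23 = 8 days remain.
Then April (30), May (31), June (30), July (31), August (31), September (30): 30 + 31 + 30 + 31 + 31 + 30 = 183 days.
October 1–15, 2124: 15 days.
Residual: 206 days.
Total: 572 days.

572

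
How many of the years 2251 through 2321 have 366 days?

17

Years divisible by 4: 2252, 2256, …, 2320 — 18 in all.
Of these, 2300 is divisible by 100 but not 400, so not leap.
Leap years: 18 − 1 = 17.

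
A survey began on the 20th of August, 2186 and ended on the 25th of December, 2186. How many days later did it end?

127

August 2186: 31 − 20 = 11 days remain.
Then September (30), October (31), November (30): 30 + 31 + 30 = 91 days.
December 1–25, 2186: 25 days.
Total: 11 + 91 + 25 = 127 days.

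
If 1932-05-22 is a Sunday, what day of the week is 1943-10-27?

Day-of-year of May 22, 1932: 143.
Day-of-year of October 27, 1943: 300.
1932 has 366 days, so 366 − 143 = 223 days remain in 1932.
Full years 1933–1942: 8 common + 2 leap = 8×365 + 2×366 = 3652 days.
Total: 223 + 3652 + 300 = 4175 days.
4175 mod 7 = 3, so 3 days after Sunday is Wednesday.

Wednesday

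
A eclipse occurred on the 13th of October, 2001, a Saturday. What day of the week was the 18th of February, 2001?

Count forward from the earlier date (February 18, 2001) to the later (October 13, 2001):
February 2001: 28 − 18 = 10 days remain (2001 is not a leap year, so February has 28 days).
Then March (31), April (30), May (31), June (30), July (31), August (31), September (30): 31 + 30 + 31 + 30 + 31 + 31 + 30 = 214 days.
October 1–13, 2001: 13 days.
Total: 10 + 214 + 13 = 237 days.
237 mod 7 = 6, so 6 days before Saturday is Sunday.

Sunday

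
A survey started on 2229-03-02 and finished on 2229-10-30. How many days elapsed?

March 2229: 31 − 2 = 29 days remain.
Then April (30), May (31), June (30), July (31), August (31), September (30): 30 + 31 + 30 + 31 + 31 + 30 = 183 days.
October 1–30, 2229: 30 days.
Total: 29 + 183 + 30 = 242 days.

242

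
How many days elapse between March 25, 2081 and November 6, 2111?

Day-of-year of March 25, 2081: 84.
Day-of-year of November 6, 2111: 310.
2081 has 365 days, so 365 − 84 = 281 days remain in 2081.
Full years 2082–2110: 23 common + 6 leap = 23×365 + 6×366 = 10591 days.
Total: 281 + 10591 + 310 = 11182 days.

11182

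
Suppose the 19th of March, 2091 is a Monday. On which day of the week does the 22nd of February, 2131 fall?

Thursday

Day-of-year of March 19, 2091: 78.
Day-of-year of February 22, 2131: 53.
2091 has 365 days, so 365 − 78 = 287 days remain in 2091.
Full years 2092–2130: 30 common + 9 leap = 30×365 + 9×366 = 14244 days.
Total: 287 + 14244 + 53 = 14584 days.
14584 mod 7 = 3, so 3 days after Monday is Thursday.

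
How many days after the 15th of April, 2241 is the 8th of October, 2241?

April 2241: 30 − 15 = 15 days remain.
Then May (31), June (30), July (31), August (31), September (30): 31 + 30 + 31 + 31 + 30 = 153 days.
October 1–8, 2241: 8 days.
Total: 15 + 153 + 8 = 176 days.

176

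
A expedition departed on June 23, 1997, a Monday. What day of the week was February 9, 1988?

Tuesday

Count forward from the earlier date (February 9, 1988) to the later (June 23, 1997):
Day-of-year of February 9, 1988: 40.
Day-of-year of June 23, 1997: 174.
1988 has 366 days, so 366 − 40 = 326 days remain in 1988.
Full years 1989–1996: 6 common + 2 leap = 6×365 + 2×366 = 2922 days.
Total: 326 + 2922 + 174 = 3422 days.
3422 mod 7 = 6, so 6 days before Monday is Tuesday.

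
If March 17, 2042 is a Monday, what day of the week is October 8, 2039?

Count forward from the earlier date (October 8, 2039) to the later (March 17, 2042):
October 8, 2039 → October 8, 2040: 366 days (2040 is a leap year).
October 8, 2040 → October 8, 2041: 365 days.
October 2041: 31 − 8 = 23 days remain.
Then November (30), December (31), January (31), February 2042 (28): 30 + 31 + 31 + 28 = 120 days.
March 1–17, 2042: 17 days.
Residual: 160 days.
Total: 891 days.
891 mod 7 = 2, so 2 days before Monday is Saturday.

Saturday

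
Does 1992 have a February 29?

Yes

1992 is a leap year.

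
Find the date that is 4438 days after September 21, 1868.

November 15, 1880

Count 4438 days after September 21, 1868:
Day-of-year of September 21, 1868: 265.
Day-of-year of November 15, 1880: 320.
1868 has 366 days, so 366 − 265 = 101 days remain in 1868.
Full years 1869–1879: 9 common + 2 leap = 9×365 + 2×366 = 4017 days.
Total: 101 + 4017 + 320 = 4438 days.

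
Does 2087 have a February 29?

2087 is not a leap year.

No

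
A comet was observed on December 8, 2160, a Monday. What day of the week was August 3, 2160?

Count forward from the earlier date (August 3, 2160) to the later (December 8, 2160):
August 2160: 31 − 3 = 28 days remain.
Then September (30), October (31), November (30): 30 + 31 + 30 = 91 days.
December 1–8, 2160: 8 days.
Total: 28 + 91 + 8 = 127 days.
127 mod 7 = 1, so 1 day before Monday is Sunday.

Sunday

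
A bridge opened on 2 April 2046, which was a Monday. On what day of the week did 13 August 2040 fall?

Count forward from the earlier date (August 13, 2040) to the later (April 2, 2046):
Day-of-year of August 13, 2040: 226.
Day-of-year of April 2, 2046: 92.
2040 has 366 days, so 366 − 226 = 140 days remain in 2040.
Full years: 2041: 365; 2042: 365; 2043: 365; 2044: 366; 2045: 365. Sum = 1826.
Total: 140 + 1826 + 92 = 2058 days.
2058 is a multiple of 7, so 13 August 2040 falls on the same weekday: Monday.

Monday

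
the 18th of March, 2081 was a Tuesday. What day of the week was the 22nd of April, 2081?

Tuesday

March 2081: 31 − 18 = 13 days remain.
April 1–22, 2081: 22 days.
Total: 13 + 22 = 35 days.
35 is a multiple of 7, so the 22nd of April, 2081 falls on the same weekday: Tuesday.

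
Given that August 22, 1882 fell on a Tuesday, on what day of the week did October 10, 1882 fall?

August 1882: 31 − 22 = 9 days remain.
Then September (30): 30 days.
October 1–10, 1882: 10 days.
Total: 9 + 30 + 10 = 49 days.
49 is a multiple of 7, so October 10, 1882 falls on the same weekday: Tuesday.

Tuesday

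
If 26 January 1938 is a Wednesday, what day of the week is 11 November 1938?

January 1938: 31 − 26 = 5 days remain.
Then 9 full months totalling 273 days.
November 1–11, 1938: 11 days.
Total: 5 + 273 + 11 = 289 days.
289 mod 7 = 2, so 2 days after Wednesday is Friday.

Friday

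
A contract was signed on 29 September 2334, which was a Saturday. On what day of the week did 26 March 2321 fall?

Count forward from the earlier date (March 26, 2321) to the later (September 29, 2334):
Day-of-year of March 26, 2321: 85.
Day-of-year of September 29, 2334: 272.
2321 has 365 days, so 365 − 85 = 280 days remain in 2321.
Full years 2322–2333: 9 common + 3 leap = 9×365 + 3×366 = 4383 days.
Total: 280 + 4383 + 272 = 4935 days.
4935 is a multiple of 7, so 26 March 2321 falls on the same weekday: Saturday.

Saturday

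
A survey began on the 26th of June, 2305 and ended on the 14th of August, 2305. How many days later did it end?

49

June 2305: 30 − 26 = 4 days remain.
Then July (31): 31 days.
August 1–14, 2305: 14 days.
Total: 4 + 31 + 14 = 49 days.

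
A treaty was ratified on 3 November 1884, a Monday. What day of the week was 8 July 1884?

Tuesday

Count forward from the earlier date (July 8, 1884) to the later (November 3, 1884):
July 1884: 31 − 8 = 23 days remain.
Then August (31), September (30), October (31): 31 + 30 + 31 = 92 days.
November 1–3, 1884: 3 days.
Total: 23 + 92 + 3 = 118 days.
118 mod 7 = 6, so 6 days before Monday is Tuesday.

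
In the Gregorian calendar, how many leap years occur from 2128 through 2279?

37

Years divisible by 4: 2128, 2132, …, 2276 — 38 in all.
Of these, 2200 is divisible by 100 but not 400, so not leap.
Leap years: 38 − 1 = 37.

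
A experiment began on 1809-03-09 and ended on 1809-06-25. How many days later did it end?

March 1809: 31 − 9 = 22 days remain.
Then April (30), May (31): 30 + 31 = 61 days.
June 1–25, 1809: 25 days.
Total: 22 + 61 + 25 = 108 days.

108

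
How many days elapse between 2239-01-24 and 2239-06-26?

153

January 2239: 31 − 24 = 7 days remain.
Then February 2239 (28), March (31), April (30), May (31): 28 + 31 + 30 + 31 = 120 days.
June 1–26, 2239: 26 days.
Total: 7 + 120 + 26 = 153 days.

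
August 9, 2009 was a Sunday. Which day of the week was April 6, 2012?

Friday

August 9, 2009 → August 9, 2010: 365 days.
August 9, 2010 → August 9, 2011: 365 days.
August 2011: 31 − 9 = 22 days remain.
Then September (30), October (31), November (30), December (31), January (31), February 2012 (29), March (31): 30 + 31 + 30 + 31 + 31 + 29 + 31 = 213 days.
April 1–6, 2012: 6 days.
Residual: 241 days.
Total: 971 days.
971 mod 7 = 5, so 5 days after Sunday is Friday.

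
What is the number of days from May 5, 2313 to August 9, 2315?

May 5, 2313 → May 5, 2314: 365 days.
May 5, 2314 → May 5, 2315: 365 days.
May 2315: 31 − 5 = 26 days remain.
Then June (30), July (31): 30 + 31 = 61 days.
August 1–9, 2315: 9 days.
Residual: 96 days.
Total: 826 days.

826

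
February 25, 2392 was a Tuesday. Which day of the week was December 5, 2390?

Count forward from the earlier date (December 5, 2390) to the later (February 25, 2392):
December 5, 2390 → December 5, 2391: 365 days.
December 2391: 31 − 5 = 26 days remain.
Then January (31): 31 days.
February 1–25, 2392: 25 days (2392 is a leap year).
Residual: 82 days.
Total: 447 days.
447 mod 7 = 6, so 6 days before Tuesday is Wednesday.

Wednesday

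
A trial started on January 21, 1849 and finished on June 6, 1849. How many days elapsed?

January 1849: 31 − 21 = 10 days remain.
Then February 1849 (28), March (31), April (30), May (31): 28 + 31 + 30 + 31 = 120 days.
June 1–6, 1849: 6 days.
Total: 10 + 120 + 6 = 136 days.

136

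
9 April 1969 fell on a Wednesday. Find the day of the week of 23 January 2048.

Day-of-year of April 9, 1969: 99.
Day-of-year of January 23, 2048: 23.
1969 has 365 days, so 365 − 99 = 266 days remain in 1969.
Full years 1970–2047: 59 common + 19 leap = 59×365 + 19×366 = 28489 days.
Total: 266 + 28489 + 23 = 28778 days.
28778 mod 7 = 1, so 1 day after Wednesday is Thursday.

Thursday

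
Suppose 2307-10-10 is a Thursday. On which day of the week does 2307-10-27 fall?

Within October 2307: 27 − 10 = 17 days.
17 mod 7 = 3, so 3 days after Thursday is Sunday.

Sunday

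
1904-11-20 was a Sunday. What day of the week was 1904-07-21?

Count forward from the earlier date (July 21, 1904) to the later (November 20, 1904):
July 1904: 31 − 21 = 10 days remain.
Then August (31), September (30), October (31): 31 + 30 + 31 = 92 days.
November 1–20, 1904: 20 days.
Total: 10 + 92 + 20 = 122 days.
122 mod 7 = 3, so 3 days before Sunday is Thursday.

Thursday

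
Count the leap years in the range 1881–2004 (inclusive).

Years divisible by 4: 1884, 1888, …, 2004 — 31 in all.
Of these, 1900 is divisible by 100 but not 400, so not leap.
2000 is divisible by 400, so still leap.
Leap years: 31 − 1 = 30.

30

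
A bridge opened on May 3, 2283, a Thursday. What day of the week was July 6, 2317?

Day-of-year of May 3, 2283: 123.
Day-of-year of July 6, 2317: 187.
2283 has 365 days, so 365 − 123 = 242 days remain in 2283.
Full years 2284–2316: 25 common + 8 leap = 25×365 + 8×366 = 12053 days.
Total: 242 + 12053 + 187 = 12482 days.
12482 mod 7 = 1, so 1 day after Thursday is Friday.

Friday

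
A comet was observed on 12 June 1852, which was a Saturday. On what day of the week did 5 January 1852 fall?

Count forward from the earlier date (January 5, 1852) to the later (June 12, 1852):
January 1852: 31 − 5 = 26 days remain.
Then February 1852 (29), March (31), April (30), May (31): 29 + 31 + 30 + 31 = 121 days.
June 1–12, 1852: 12 days.
Total: 26 + 121 + 12 = 159 days.
159 mod 7 = 5, so 5 days before Saturday is Monday.

Monday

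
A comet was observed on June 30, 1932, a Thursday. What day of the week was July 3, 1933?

Day-of-year of June 30, 1932: 182.
Day-of-year of July 3, 1933: 184.
1932 has 366 days, so 366 − 182 = 184 days remain in 1932.
Total: 184 + 184 = 368 days.
368 mod 7 = 4, so 4 days after Thursday is Monday.

Monday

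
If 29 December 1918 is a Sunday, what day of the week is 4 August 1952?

Monday

From December 29, 1918 to December 29, 1951: 33 years, of which 8 contain a Feb 29 — 25×365 + 8×366 = 12053 days.
December 1951: 31 − 29 = 2 days remain.
Then January (31), February 1952 (29), March (31), April (30), May (31), June (30), July (31): 31 + 29 + 31 + 30 + 31 + 30 + 31 = 213 days.
August 1–4, 1952: 4 days.
Residual: 219 days.
Total: 12272 days.
12272 mod 7 = 1, so 1 day after Sunday is Monday.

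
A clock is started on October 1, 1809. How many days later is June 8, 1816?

Day-of-year of October 1, 1809: 274.
Day-of-year of June 8, 1816: 160.
1809 has 365 days, so 365 − 274 = 91 days remain in 1809.
Full years: 1810: 365; 1811: 365; 1812: 366; 1813: 365; 1814: 365; 1815: 365. Sum = 2191.
Total: 91 + 2191 + 160 = 2442 days.

2442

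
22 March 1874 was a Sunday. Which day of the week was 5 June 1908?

From March 22, 1874 to March 22, 1908: 34 years, of which 8 contain a Feb 29 — 26×365 + 8×366 = 12418 days.
(1900 is not a leap year (divisible by 100 but not 400).)
March 1908: 31 − 22 = 9 days remain.
Then April (30), May (31): 30 + 31 = 61 days.
June 1–5, 1908: 5 days.
Residual: 75 days.
Total: 12493 days.
12493 mod 7 = 5, so 5 days after Sunday is Friday.

Friday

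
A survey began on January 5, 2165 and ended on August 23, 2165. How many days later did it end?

230

January 2165: 31 − 5 = 26 days remain.
Then February 2165 (28), March (31), April (30), May (31), June (30), July (31): 28 + 31 + 30 + 31 + 30 + 31 = 181 days.
August 1–23, 2165: 23 days.
Total: 26 + 181 + 23 = 230 days.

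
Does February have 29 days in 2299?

No

2299 is not a leap year.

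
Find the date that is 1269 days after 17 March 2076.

7 September 2079

Count 1269 days after March 17, 2076:
March 17, 2076 → March 17, 2077: 365 days.
March 17, 2077 → March 17, 2078: 365 days.
March 17, 2078 → March 17, 2079: 365 days.
March 2079: 31 − 17 = 14 days remain.
Then April (30), May (31), June (30), July (31), August (31): 30 + 31 + 30 + 31 + 31 = 153 days.
September 1–7, 2079: 7 days.
Residual: 174 days.
Total: 1269 days.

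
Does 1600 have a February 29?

Yes

1600 is a leap year (divisible by 400).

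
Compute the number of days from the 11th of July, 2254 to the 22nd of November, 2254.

July 2254: 31 − 11 = 20 days remain.
Then August (31), September (30), October (31): 31 + 30 + 31 = 92 days.
November 1–22, 2254: 22 days.
Total: 20 + 92 + 22 = 134 days.

134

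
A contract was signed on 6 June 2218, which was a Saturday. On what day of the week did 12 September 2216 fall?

Thursday

Count forward from the earlier date (September 12, 2216) to the later (June 6, 2218):
Day-of-year of September 12, 2216: 256.
Day-of-year of June 6, 2218: 157.
2216 has 366 days, so 366 − 256 = 110 days remain in 2216.
Full years: 2217: 365. Sum = 365.
Total: 110 + 365 + 157 = 632 days.
632 mod 7 = 2, so 2 days before Saturday is Thursday.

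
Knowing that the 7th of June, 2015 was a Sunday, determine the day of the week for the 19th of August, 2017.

Saturday

June 2015: 30 − 7 = 23 days remain.
Then 25 full months totalling 762 days.
August 1–19, 2017: 19 days.
Total: 23 + 762 + 19 = 804 days.
804 mod 7 = 6, so 6 days after Sunday is Saturday.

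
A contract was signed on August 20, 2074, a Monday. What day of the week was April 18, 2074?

Count forward from the earlier date (April 18, 2074) to the later (August 20, 2074):
April 2074: 30 − 18 = 12 days remain.
Then May (31), June (30), July (31): 31 + 30 + 31 = 92 days.
August 1–20, 2074: 20 days.
Total: 12 + 92 + 20 = 124 days.
124 mod 7 = 5, so 5 days before Monday is Wednesday.

Wednesday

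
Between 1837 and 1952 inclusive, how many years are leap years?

Years divisible by 4: 1840, 1844, …, 1952 — 29 in all.
Of these, 1900 is divisible by 100 but not 400, so not leap.
Leap years: 29 − 1 = 28.

28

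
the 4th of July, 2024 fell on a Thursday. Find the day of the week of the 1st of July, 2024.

Monday

Count forward from the earlier date (July 1, 2024) to the later (July 4, 2024):
Within July 2024: 4 − 1 = 3 days.
3 mod 7 = 3, so 3 days before Thursday is Monday.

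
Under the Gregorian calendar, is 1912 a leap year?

Yes

1912 is a leap year.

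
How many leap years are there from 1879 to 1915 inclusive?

8

Years divisible by 4 in [1879, 1915]: 1880, 1884, 1888, 1892, 1896, 1900, 1904, 1908, 1912.
Of these, 1900 is divisible by 100 but not 400, so not leap.
Leap years: 9 − 1 = 8.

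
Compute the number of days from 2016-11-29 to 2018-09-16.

November 2016: 30 − 29 = 1 day remains.
Then 21 full months totalling 639 days.
September 1–16, 2018: 16 days.
Total: 1 + 639 + 16 = 656 days.

656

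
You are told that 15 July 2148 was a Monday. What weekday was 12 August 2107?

Friday

Count forward from the earlier date (August 12, 2107) to the later (July 15, 2148):
From August 12, 2107 to August 12, 2147: 40 years, of which 10 contain a Feb 29 — 30×365 + 10×366 = 14610 days.
August 2147: 31 − 12 = 19 days remain.
Then 10 full months totalling 304 days.
July 1–15, 2148: 15 days.
Residual: 338 days.
Total: 14948 days.
14948 mod 7 = 3, so 3 days before Monday is Friday.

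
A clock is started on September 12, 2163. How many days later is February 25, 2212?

17697

From September 12, 2163 to September 12, 2211: 48 years, of which 11 contain a Feb 29 — 37×365 + 11×366 = 17531 days.
(2200 is not a leap year (divisible by 100 but not 400).)
September 2211: 30 − 12 = 18 days remain.
Then October (31), November (30), December (31), January (31): 31 + 30 + 31 + 31 = 123 days.
February 1–25, 2212: 25 days (2212 is a leap year).
Residual: 166 days.
Total: 17697 days.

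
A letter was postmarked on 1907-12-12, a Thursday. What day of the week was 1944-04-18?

Day-of-year of December 12, 1907: 346.
Day-of-year of April 18, 1944: 109.
1907 has 365 days, so 365 − 346 = 19 days remain in 1907.
Full years 1908–1943: 27 common + 9 leap = 27×365 + 9×366 = 13149 days.
Total: 19 + 13149 + 109 = 13277 days.
13277 mod 7 = 5, so 5 days after Thursday is Tuesday.

Tuesday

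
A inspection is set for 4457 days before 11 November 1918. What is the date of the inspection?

29 August 1906

Count 4457 days before November 11, 1918:
Day-of-year of August 29, 1906: 241.
Day-of-year of November 11, 1918: 315.
1906 has 365 days, so 365 − 241 = 124 days remain in 1906.
Full years 1907–1917: 8 common + 3 leap = 8×365 + 3×366 = 4018 days.
Total: 124 + 4018 + 315 = 4457 days.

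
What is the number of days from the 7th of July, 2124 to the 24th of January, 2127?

July 7, 2124 → July 7, 2125: 365 days.
July 7, 2125 → July 7, 2126: 365 days.
July 2126: 31 − 7 = 24 days remain.
Then August (31), September (30), October (31), November (30), December (31): 31 + 30 + 31 + 30 + 31 = 153 days.
January 1–24, 2127: 24 days.
Residual: 201 days.
Total: 931 days.

931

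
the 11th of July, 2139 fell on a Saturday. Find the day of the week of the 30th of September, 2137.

Monday

Count forward from the earlier date (September 30, 2137) to the later (July 11, 2139):
September 30, 2137 → September 30, 2138: 365 days.
September 2138: 30 − 30 = 0 days remain.
Then 9 full months totalling 273 days.
July 1–11, 2139: 11 days.
Residual: 284 days.
Total: 649 days.
649 mod 7 = 5, so 5 days before Saturday is Monday.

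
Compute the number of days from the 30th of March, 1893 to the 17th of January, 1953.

21842

From March 30, 1893 to March 30, 1952: 59 years, of which 14 contain a Feb 29 — 45×365 + 14×366 = 21549 days.
(1900 is not a leap year (divisible by 100 but not 400).)
March 1952: 31 − 30 = 1 day remains.
Then 9 full months totalling 275 days.
January 1–17, 1953: 17 days.
Residual: 293 days.
Total: 21842 days.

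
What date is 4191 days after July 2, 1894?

December 23, 1905

Count 4191 days after July 2, 1894:
From July 2, 1894 to July 2, 1905: 11 years, of which 2 contain a Feb 29 — 9×365 + 2×366 = 4017 days.
(1900 is not a leap year (divisible by 100 but not 400).)
July 1905: 31 − 2 = 29 days remain.
Then August (31), September (30), October (31), November (30): 31 + 30 + 31 + 30 = 122 days.
December 1–23, 1905: 23 days.
Residual: 174 days.
Total: 4191 days.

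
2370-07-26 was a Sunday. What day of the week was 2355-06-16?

Count forward from the earlier date (June 16, 2355) to the later (July 26, 2370):
From June 16, 2355 to June 16, 2370: 15 years, of which 4 contain a Feb 29 — 11×365 + 4×366 = 5479 days.
June 2370: 30 − 16 = 14 days remain.
July 1–26, 2370: 26 days.
Residual: 40 days.
Total: 5519 days.
5519 mod 7 = 3, so 3 days before Sunday is Thursday.

Thursday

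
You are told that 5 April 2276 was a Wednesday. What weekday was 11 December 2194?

Thursday

Count forward from the earlier date (December 11, 2194) to the later (April 5, 2276):
Day-of-year of December 11, 2194: 345.
Day-of-year of April 5, 2276: 96.
2194 has 365 days, so 365 − 345 = 20 days remain in 2194.
Full years 2195–2275: 62 common + 19 leap = 62×365 + 19×366 = 29584 days.
Total: 20 + 29584 + 96 = 29700 days.
29700 mod 7 = 6, so 6 days before Wednesday is Thursday.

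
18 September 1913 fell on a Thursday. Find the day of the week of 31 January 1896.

Friday

Count forward from the earlier date (January 31, 1896) to the later (September 18, 1913):
From January 31, 1896 to January 31, 1913: 17 years, of which 4 contain a Feb 29 — 13×365 + 4×366 = 6209 days.
(1900 is not a leap year (divisible by 100 but not 400).)
January 1913: 31 − 31 = 0 days remain.
Then February 1913 (28), March (31), April (30), May (31), June (30), July (31), August (31): 28 + 31 + 30 + 31 + 30 + 31 + 31 = 212 days.
September 1–18, 1913: 18 days.
Residual: 230 days.
Total: 6439 days.
6439 mod 7 = 6, so 6 days before Thursday is Friday.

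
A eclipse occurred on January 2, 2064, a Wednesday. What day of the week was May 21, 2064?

January 2064: 31 − 2 = 29 days remain.
Then February 2064 (29), March (31), April (30): 29 + 31 + 30 = 90 days.
May 1–21, 2064: 21 days.
Total: 29 + 90 + 21 = 140 days.
140 is a multiple of 7, so May 21, 2064 falls on the same weekday: Wednesday.

Wednesday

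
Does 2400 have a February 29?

Yes

2400 is a leap year (divisible by 400).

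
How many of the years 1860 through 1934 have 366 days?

Years divisible by 4: 1860, 1864, …, 1932 — 19 in all.
Of these, 1900 is divisible by 100 but not 400, so not leap.
Leap years: 19 − 1 = 18.

18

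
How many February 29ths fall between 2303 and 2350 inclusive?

12

Years divisible by 4 in [2303, 2350]: 2304, 2308, 2312, 2316, 2320, 2324, 2328, 2332, 2336, 2340, 2344, 2348.
No century exceptions apply. Count: 12.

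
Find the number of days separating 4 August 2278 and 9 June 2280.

August 4, 2278 → August 4, 2279: 365 days.
August 2279: 31 − 4 = 27 days remain.
Then 9 full months totalling 274 days.
June 1–9, 2280: 9 days.
Residual: 310 days.
Total: 675 days.

675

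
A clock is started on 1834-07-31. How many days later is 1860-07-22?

9488

Day-of-year of July 31, 1834: 212.
Day-of-year of July 22, 1860: 204.
1834 has 365 days, so 365 − 212 = 153 days remain in 1834.
Full years 1835–1859: 19 common + 6 leap = 19×365 + 6×366 = 9131 days.
Total: 153 + 9131 + 204 = 9488 days.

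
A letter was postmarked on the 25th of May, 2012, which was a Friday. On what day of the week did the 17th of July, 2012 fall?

Tuesday

May 2012: 31 − 25 = 6 days remain.
Then June (30): 30 days.
July 1–17, 2012: 17 days.
Total: 6 + 30 + 17 = 53 days.
53 mod 7 = 4, so 4 days after Friday is Tuesday.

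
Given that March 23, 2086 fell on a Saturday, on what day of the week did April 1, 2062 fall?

Count forward from the earlier date (April 1, 2062) to the later (March 23, 2086):
Day-of-year of April 1, 2062: 91.
Day-of-year of March 23, 2086: 82.
2062 has 365 days, so 365 − 91 = 274 days remain in 2062.
Full years 2063–2085: 17 common + 6 leap = 17×365 + 6×366 = 8401 days.
Total: 274 + 8401 + 82 = 8757 days.
8757 is a multiple of 7, so April 1, 2062 falls on the same weekday: Saturday.

Saturday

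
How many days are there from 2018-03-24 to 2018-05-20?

March 2018: 31 − 24 = 7 days remain.
Then April (30): 30 days.
May 1–20, 2018: 20 days.
Total: 7 + 30 + 20 = 57 days.

57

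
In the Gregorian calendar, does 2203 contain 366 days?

2203 is not a leap year.

No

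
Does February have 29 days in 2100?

2100 is not a leap year (divisible by 100 but not 400).

No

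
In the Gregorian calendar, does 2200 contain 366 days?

No

2200 is not a leap year (divisible by 100 but not 400).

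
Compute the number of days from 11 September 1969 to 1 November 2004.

From September 11, 1969 to September 11, 2004: 35 years, of which 9 contain a Feb 29 — 26×365 + 9×366 = 12784 days.
(2000 is a leap year (divisible by 400).)
September 2004: 30 − 11 = 19 days remain.
Then October (31): 31 days.
November 1, 2004: 1 day.
Residual: 51 days.
Total: 12835 days.

12835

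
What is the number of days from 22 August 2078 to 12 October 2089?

4069

From August 22, 2078 to August 22, 2089: 11 years, of which 3 contain a Feb 29 — 8×365 + 3×366 = 4018 days.
August 2089: 31 − 22 = 9 days remain.
Then September (30): 30 days.
October 1–12, 2089: 12 days.
Residual: 51 days.
Total: 4069 days.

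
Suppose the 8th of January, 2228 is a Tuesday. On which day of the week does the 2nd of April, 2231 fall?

Day-of-year of January 8, 2228: 8.
Day-of-year of April 2, 2231: 92.
2228 has 366 days, so 366 − 8 = 358 days remain in 2228.
Full years: 2229: 365; 2230: 365. Sum = 730.
Total: 358 + 730 + 92 = 1180 days.
1180 mod 7 = 4, so 4 days after Tuesday is Saturday.

Saturday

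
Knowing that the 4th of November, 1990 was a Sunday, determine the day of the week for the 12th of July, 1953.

Sunday

Count forward from the earlier date (July 12, 1953) to the later (November 4, 1990):
From July 12, 1953 to July 12, 1990: 37 years, of which 9 contain a Feb 29 — 28×365 + 9×366 = 13514 days.
July 1990: 31 − 12 = 19 days remain.
Then August (31), September (30), October (31): 31 + 30 + 31 = 92 days.
November 1–4, 1990: 4 days.
Residual: 115 days.
Total: 13629 days.
13629 is a multiple of 7, so the 12th of July, 1953 falls on the same weekday: Sunday.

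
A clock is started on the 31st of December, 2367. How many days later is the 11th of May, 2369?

497

December 2367: 31 − 31 = 0 days remain.
Then 16 full months totalling 486 days.
May 1–11, 2369: 11 days.
Total: 0 + 486 + 11 = 497 days.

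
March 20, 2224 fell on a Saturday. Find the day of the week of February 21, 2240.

Friday

Day-of-year of March 20, 2224: 80.
Day-of-year of February 21, 2240: 52.
2224 has 366 days, so 366 − 80 = 286 days remain in 2224.
Full years 2225–2239: 12 common + 3 leap = 12×365 + 3×366 = 5478 days.
Total: 286 + 5478 + 52 = 5816 days.
5816 mod 7 = 6, so 6 days after Saturday is Friday.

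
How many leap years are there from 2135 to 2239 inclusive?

Years divisible by 4: 2136, 2140, …, 2236 — 26 in all.
Of these, 2200 is divisible by 100 but not 400, so not leap.
Leap years: 26 − 1 = 25.

25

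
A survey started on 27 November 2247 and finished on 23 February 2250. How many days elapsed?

Day-of-year of November 27, 2247: 331.
Day-of-year of February 23, 2250: 54.
2247 has 365 days, so 365 − 331 = 34 days remain in 2247.
Full years: 2248: 366; 2249: 365. Sum = 731.
Total: 34 + 731 + 54 = 819 days.

819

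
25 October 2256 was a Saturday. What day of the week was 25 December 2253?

Count forward from the earlier date (December 25, 2253) to the later (October 25, 2256):
December 25, 2253 → December 25, 2254: 365 days.
December 25, 2254 → December 25, 2255: 365 days.
December 2255: 31 − 25 = 6 days remain.
Then 9 full months totalling 274 days.
October 1–25, 2256: 25 days.
Residual: 305 days.
Total: 1035 days.
1035 mod 7 = 6, so 6 days before Saturday is Sunday.

Sunday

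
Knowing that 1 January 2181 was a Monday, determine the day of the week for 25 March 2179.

Thursday

Count forward from the earlier date (March 25, 2179) to the later (January 1, 2181):
March 2179: 31 − 25 = 6 days remain.
Then 21 full months totalling 641 days.
January 1, 2181: 1 day.
Total: 6 + 641 + 1 = 648 days.
648 mod 7 = 4, so 4 days before Monday is Thursday.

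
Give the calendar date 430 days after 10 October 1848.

14 December 1849

Count 430 days after October 10, 1848:
Day-of-year of October 10, 1848: 284.
Day-of-year of December 14, 1849: 348.
1848 has 366 days, so 366 − 284 = 82 days remain in 1848.
Total: 82 + 348 = 430 days.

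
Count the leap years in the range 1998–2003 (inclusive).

Years divisible by 4 in [1998, 2003]: 2000.
2000 is divisible by 400, so still leap.
No century exceptions apply. Count: 1.

1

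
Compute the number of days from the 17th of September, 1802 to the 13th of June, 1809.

2461

September 17, 1802 → September 17, 1803: 365 days.
September 17, 1803 → September 17, 1804: 366 days (1804 is a leap year).
September 17, 1804 → September 17, 1805: 365 days.
September 17, 1805 → September 17, 1806: 365 days.
September 17, 1806 → September 17, 1807: 365 days.
September 17, 1807 → September 17, 1808: 366 days (1808 is a leap year).
September 1808: 30 − 17 = 13 days remain.
Then October (31), November (30), December (31), January (31), February 1809 (28), March (31), April (30), May (31): 31 + 30 + 31 + 31 + 28 + 31 + 30 + 31 = 243 days.
June 1–13, 1809: 13 days.
Residual: 269 days.
Total: 2461 days.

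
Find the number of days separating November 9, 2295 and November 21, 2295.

12

Within November 2295: 21 − 9 = 12 days.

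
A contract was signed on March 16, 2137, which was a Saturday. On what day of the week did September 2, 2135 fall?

Friday

Count forward from the earlier date (September 2, 2135) to the later (March 16, 2137):
Day-of-year of September 2, 2135: 245.
Day-of-year of March 16, 2137: 75.
2135 has 365 days, so 365 − 245 = 120 days remain in 2135.
Full years: 2136: 366. Sum = 366.
Total: 120 + 366 + 75 = 561 days.
561 mod 7 = 1, so 1 day before Saturday is Friday.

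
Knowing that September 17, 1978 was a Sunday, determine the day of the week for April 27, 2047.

Saturday

From September 17, 1978 to September 17, 2046: 68 years, of which 17 contain a Feb 29 — 51×365 + 17×366 = 24837 days.
(2000 is a leap year (divisible by 400).)
September 2046: 30 − 17 = 13 days remain.
Then October (31), November (30), December (31), January (31), February 2047 (28), March (31): 31 + 30 + 31 + 31 + 28 + 31 = 182 days.
April 1–27, 2047: 27 days.
Residual: 222 days.
Total: 25059 days.
25059 mod 7 = 6, so 6 days after Sunday is Saturday.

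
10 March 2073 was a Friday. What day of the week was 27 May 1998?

Wednesday

Count forward from the earlier date (May 27, 1998) to the later (March 10, 2073):
Day-of-year of May 27, 1998: 147.
Day-of-year of March 10, 2073: 69.
1998 has 365 days, so 365 − 147 = 218 days remain in 1998.
Full years 1999–2072: 55 common + 19 leap = 55×365 + 19×366 = 27029 days.
Total: 218 + 27029 + 69 = 27316 days.
27316 mod 7 = 2, so 2 days before Friday is Wednesday.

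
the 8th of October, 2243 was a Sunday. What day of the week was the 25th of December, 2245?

October 2243: 31 − 8 = 23 days remain.
Then 25 full months totalling 761 days.
December 1–25, 2245: 25 days.
Total: 23 + 761 + 25 = 809 days.
809 mod 7 = 4, so 4 days after Sunday is Thursday.

Thursday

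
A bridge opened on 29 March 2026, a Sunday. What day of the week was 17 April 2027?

March 29, 2026 → March 29, 2027: 365 days.
March 2027: 31 − 29 = 2 days remain.
April 1–17, 2027: 17 days.
Residual: 19 days.
Total: 384 days.
384 mod 7 = 6, so 6 days after Sunday is Saturday.

Saturday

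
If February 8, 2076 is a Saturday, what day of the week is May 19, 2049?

Wednesday

Count forward from the earlier date (May 19, 2049) to the later (February 8, 2076):
From May 19, 2049 to May 19, 2075: 26 years, of which 6 contain a Feb 29 — 20×365 + 6×366 = 9496 days.
May 2075: 31 − 19 = 12 days remain.
Then June (30), July (31), August (31), September (30), October (31), November (30), December (31), January (31): 30 + 31 + 31 + 30 + 31 + 30 + 31 + 31 = 245 days.
February 1–8, 2076: 8 days (2076 is a leap year).
Residual: 265 days.
Total: 9761 days.
9761 mod 7 = 3, so 3 days before Saturday is Wednesday.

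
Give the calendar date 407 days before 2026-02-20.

2025-01-09

Count 407 days before February 20, 2026:
January 2025: 31 − 9 = 22 days remain.
Then 12 full months totalling 365 days.
February 1–20, 2026: 20 days (2026 is not a leap year).
Total: 22 + 365 + 20 = 407 days.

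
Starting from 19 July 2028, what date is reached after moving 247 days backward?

15 November 2027

Count 247 days before July 19, 2028:
Day-of-year of November 15, 2027: 319.
Day-of-year of July 19, 2028: 201.
2027 has 365 days, so 365 − 319 = 46 days remain in 2027.
Total: 46 + 201 = 247 days.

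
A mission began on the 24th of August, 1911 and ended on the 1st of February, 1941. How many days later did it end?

10754

Day-of-year of August 24, 1911: 236.
Day-of-year of February 1, 1941: 32.
1911 has 365 days, so 365 − 236 = 129 days remain in 1911.
Full years 1912–1940: 21 common + 8 leap = 21×365 + 8×366 = 10593 days.
Total: 129 + 10593 + 32 = 10754 days.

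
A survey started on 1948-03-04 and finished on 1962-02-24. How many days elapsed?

5105

Day-of-year of March 4, 1948: 64.
Day-of-year of February 24, 1962: 55.
1948 has 366 days, so 366 − 64 = 302 days remain in 1948.
Full years 1949–1961: 10 common + 3 leap = 10×365 + 3×366 = 4748 days.
Total: 302 + 4748 + 55 = 5105 days.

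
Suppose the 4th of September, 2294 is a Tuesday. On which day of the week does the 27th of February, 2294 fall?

Count forward from the earlier date (February 27, 2294) to the later (September 4, 2294):
February 2294: 28 − 27 = 1 day remains (2294 is not a leap year, so February has 28 days).
Then March (31), April (30), May (31), June (30), July (31), August (31): 31 + 30 + 31 + 30 + 31 + 31 = 184 days.
September 1–4, 2294: 4 days.
Total: 1 + 184 + 4 = 189 days.
189 is a multiple of 7, so the 27th of February, 2294 falls on the same weekday: Tuesday.

Tuesday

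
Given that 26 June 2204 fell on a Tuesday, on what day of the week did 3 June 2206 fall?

June 26, 2204 → June 26, 2205: 365 days.
June 2205: 30 − 26 = 4 days remain.
Then 11 full months totalling 335 days.
June 1–3, 2206: 3 days.
Residual: 342 days.
Total: 707 days.
707 is a multiple of 7, so 3 June 2206 falls on the same weekday: Tuesday.

Tuesday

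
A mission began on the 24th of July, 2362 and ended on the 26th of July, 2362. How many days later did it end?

2

Within July 2362: 26 − 24 = 2 days.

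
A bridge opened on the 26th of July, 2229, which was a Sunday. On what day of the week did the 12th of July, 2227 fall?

Count forward from the earlier date (July 12, 2227) to the later (July 26, 2229):
July 2227: 31 − 12 = 19 days remain.
Then 23 full months totalling 700 days.
July 1–26, 2229: 26 days.
Total: 19 + 700 + 26 = 745 days.
745 mod 7 = 3, so 3 days before Sunday is Thursday.

Thursday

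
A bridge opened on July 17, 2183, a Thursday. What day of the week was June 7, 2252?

From July 17, 2183 to July 17, 2251: 68 years, of which 16 contain a Feb 29 — 52×365 + 16×366 = 24836 days.
(2200 is not a leap year (divisible by 100 but not 400).)
July 2251: 31 − 17 = 14 days remain.
Then 10 full months totalling 305 days.
June 1–7, 2252: 7 days.
Residual: 326 days.
Total: 25162 days.
25162 mod 7 = 4, so 4 days after Thursday is Monday.

Monday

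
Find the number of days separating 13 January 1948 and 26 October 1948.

January 1948: 31 − 13 = 18 days remain.
Then February 1948 (29), March (31), April (30), May (31), June (30), July (31), August (31), September (30): 29 + 31 + 30 + 31 + 30 + 31 + 31 + 30 = 243 days.
October 1–26, 1948: 26 days.
Total: 18 + 243 + 26 = 287 days.

287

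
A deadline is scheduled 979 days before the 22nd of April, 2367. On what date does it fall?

the 16th of August, 2364

Count 979 days before April 22, 2367:
August 16, 2364 → August 16, 2365: 365 days.
August 16, 2365 → August 16, 2366: 365 days.
August 2366: 31 − 16 = 15 days remain.
Then September (30), October (31), November (30), December (31), January (31), February 2367 (28), March (31): 30 + 31 + 30 + 31 + 31 + 28 + 31 = 212 days.
April 1–22, 2367: 22 days.
Residual: 249 days.
Total: 979 days.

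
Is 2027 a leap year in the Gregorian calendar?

No

2027 is not a leap year.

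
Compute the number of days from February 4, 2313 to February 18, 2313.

14

Within February 2313: 18 − 4 = 14 days.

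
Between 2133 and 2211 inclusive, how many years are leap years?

18

Years divisible by 4: 2136, 2140, …, 2208 — 19 in all.
Of these, 2200 is divisible by 100 but not 400, so not leap.
Leap years: 19 − 1 = 18.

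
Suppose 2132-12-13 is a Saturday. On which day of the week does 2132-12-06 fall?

Count forward from the earlier date (December 6, 2132) to the later (December 13, 2132):
Within December 2132: 13 − 6 = 7 days.
7 is a multiple of 7, so 2132-12-06 falls on the same weekday: Saturday.

Saturday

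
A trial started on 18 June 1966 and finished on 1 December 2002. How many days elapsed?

Day-of-year of June 18, 1966: 169.
Day-of-year of December 1, 2002: 335.
1966 has 365 days, so 365 − 169 = 196 days remain in 1966.
Full years 1967–2001: 26 common + 9 leap = 26×365 + 9×366 = 12784 days.
Total: 196 + 12784 + 335 = 13315 days.

13315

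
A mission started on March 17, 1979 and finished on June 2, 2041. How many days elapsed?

From March 17, 1979 to March 17, 2041: 62 years, of which 16 contain a Feb 29 — 46×365 + 16×366 = 22646 days.
(2000 is a leap year (divisible by 400).)
March 2041: 31 − 17 = 14 days remain.
Then April (30), May (31): 30 + 31 = 61 days.
June 1–2, 2041: 2 days.
Residual: 77 days.
Total: 22723 days.

22723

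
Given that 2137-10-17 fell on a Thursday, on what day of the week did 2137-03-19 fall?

Count forward from the earlier date (March 19, 2137) to the later (October 17, 2137):
March 2137: 31 − 19 = 12 days remain.
Then April (30), May (31), June (30), July (31), August (31), September (30): 30 + 31 + 30 + 31 + 31 + 30 = 183 days.
October 1–17, 2137: 17 days.
Total: 12 + 183 + 17 = 212 days.
212 mod 7 = 2, so 2 days before Thursday is Tuesday.

Tuesday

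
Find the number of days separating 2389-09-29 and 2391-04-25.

573

September 29, 2389 → September 29, 2390: 365 days.
September 2390: 30 − 29 = 1 day remains.
Then October (31), November (30), December (31), January (31), February 2391 (28), March (31): 31 + 30 + 31 + 31 + 28 + 31 = 182 days.
April 1–25, 2391: 25 days.
Residual: 208 days.
Total: 573 days.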